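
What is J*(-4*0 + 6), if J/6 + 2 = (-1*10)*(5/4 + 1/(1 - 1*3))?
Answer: -342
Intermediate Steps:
J = -57 (J = -12 + 6*((-1*10)*(5/4 + 1/(1 - 1*3))) = -12 + 6*(-10*(5*(1/4) + 1/(1 - 3))) = -12 + 6*(-10*(5/4 + 1/(-2))) = -12 + 6*(-10*(5/4 + 1*(-1/2))) = -12 + 6*(-10*(5/4 - 1/2)) = -12 + 6*(-10*3/4) = -12 + 6*(-15/2) = -12 - 45 = -57)
J*(-4*0 + 6) = -57*(-4*0 + 6) = -57*(0 + 6) = -57*6 = -342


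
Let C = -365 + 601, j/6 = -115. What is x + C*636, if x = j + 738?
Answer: 150144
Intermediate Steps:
j = -690 (j = 6*(-115) = -690)
C = 236
x = 48 (x = -690 + 738 = 48)
x + C*636 = 48 + 236*636 = 48 + 150096 = 150144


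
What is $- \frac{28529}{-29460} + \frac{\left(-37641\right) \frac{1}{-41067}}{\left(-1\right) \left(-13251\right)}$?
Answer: $\frac{1725109597117}{1781278660980} \approx 0.96847$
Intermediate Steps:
$- \frac{28529}{-29460} + \frac{\left(-37641\right) \frac{1}{-41067}}{\left(-1\right) \left(-13251\right)} = \left(-28529\right) \left(- \frac{1}{29460}\right) + \frac{\left(-37641\right) \left(- \frac{1}{41067}\right)}{13251} = \frac{28529}{29460} + \frac{12547}{13689} \cdot \frac{1}{13251} = \frac{28529}{29460} + \frac{12547}{181392939} = \frac{1725109597117}{1781278660980}$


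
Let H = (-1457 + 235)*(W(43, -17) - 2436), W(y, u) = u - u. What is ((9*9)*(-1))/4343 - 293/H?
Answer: -242392651/12928207656 ≈ -0.018749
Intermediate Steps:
W(y, u) = 0
H = 2976792 (H = (-1457 + 235)*(0 - 2436) = -1222*(-2436) = 2976792)
((9*9)*(-1))/4343 - 293/H = ((9*9)*(-1))/4343 - 293/2976792 = (81*(-1))*(1/4343) - 293*1/2976792 = -81*1/4343 - 293/2976792 = -81/4343 - 293/2976792 = -242392651/12928207656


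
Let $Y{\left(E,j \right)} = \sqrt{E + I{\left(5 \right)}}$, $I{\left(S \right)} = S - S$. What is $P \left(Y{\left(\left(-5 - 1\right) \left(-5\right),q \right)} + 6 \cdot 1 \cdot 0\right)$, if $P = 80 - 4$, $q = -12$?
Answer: $76 \sqrt{30} \approx 416.27$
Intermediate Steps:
$P = 76$ ($P = 80 - 4 = 76$)
$I{\left(S \right)} = 0$
$Y{\left(E,j \right)} = \sqrt{E}$ ($Y{\left(E,j \right)} = \sqrt{E + 0} = \sqrt{E}$)
$P \left(Y{\left(\left(-5 - 1\right) \left(-5\right),q \right)} + 6 \cdot 1 \cdot 0\right) = 76 \left(\sqrt{\left(-5 - 1\right) \left(-5\right)} + 6 \cdot 1 \cdot 0\right) = 76 \left(\sqrt{\left(-6\right) \left(-5\right)} + 6 \cdot 0\right) = 76 \left(\sqrt{30} + 0\right) = 76 \sqrt{30}$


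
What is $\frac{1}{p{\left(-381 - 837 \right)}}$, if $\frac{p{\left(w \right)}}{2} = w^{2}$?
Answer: $\frac{1}{2967048} \approx 3.3704 \cdot 10^{-7}$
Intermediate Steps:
$p{\left(w \right)} = 2 w^{2}$
$\frac{1}{p{\left(-381 - 837 \right)}} = \frac{1}{2 \left(-381 - 837\right)^{2}} = \frac{1}{2 \left(-1218\right)^{2}} = \frac{1}{2 \cdot 1483524} = \frac{1}{2967048}$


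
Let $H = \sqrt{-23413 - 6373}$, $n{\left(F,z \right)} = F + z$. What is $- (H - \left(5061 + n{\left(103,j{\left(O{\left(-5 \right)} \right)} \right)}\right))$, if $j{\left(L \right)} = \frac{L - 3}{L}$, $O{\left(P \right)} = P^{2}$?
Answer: $\frac{129122}{25} - i \sqrt{29786} \approx 5164.9 - 172.59 i$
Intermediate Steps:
$j{\left(L \right)} = \frac{-3 + L}{L}$
$H = i \sqrt{29786}$ ($H = \sqrt{-29786} = i \sqrt{29786} \approx 172.59 i$)
$- (H - \left(5061 + n{\left(103,j{\left(O{\left(-5 \right)} \right)} \right)}\right)) = - (i \sqrt{29786} - \left(5164 + \frac{-3 + \left(-5\right)^{2}}{\left(-5\right)^{2}}\right)) = - (i \sqrt{29786} - \left(5164 + \frac{-3 + 25}{25}\right)) = - (i \sqrt{29786} - \left(5164 + \frac{22}{25}\right)) = - (i \sqrt{29786} - \frac{129122}{25}) = - (- \frac{129122}{25} + i \sqrt{29786}) = \frac{129122}{25} - i \sqrt{29786}$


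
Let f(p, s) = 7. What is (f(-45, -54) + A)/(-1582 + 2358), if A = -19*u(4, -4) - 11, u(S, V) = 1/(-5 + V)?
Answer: -17/6984 ≈ -0.0024341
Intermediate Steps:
A = -80/9 (A = -19/(-5 - 4) - 11 = -19/(-9) - 11 = -19*(-1/9) - 11 = 19/9 - 11 = -80/9 ≈ -8.8889)
(f(-45, -54) + A)/(-1582 + 2358) = (7 - 80/9)/(-1582 + 2358) = -17/9/776 = -17/9*1/776 = -17/6984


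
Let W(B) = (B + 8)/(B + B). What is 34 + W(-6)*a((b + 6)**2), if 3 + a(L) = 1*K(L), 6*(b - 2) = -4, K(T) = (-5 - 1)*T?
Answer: 1589/18 ≈ 88.278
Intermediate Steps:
K(T) = -6*T
W(B) = (8 + B)/(2*B) (W(B) = (8 + B)/((2*B)) = (8 + B)*(1/(2*B)) = (8 + B)/(2*B))
b = 4/3 (b = 2 + (1/6)*(-4) = 2 - 2/3 = 4/3 ≈ 1.3333)
a(L) = -3 - 6*L (a(L) = -3 + 1*(-6*L) = -3 - 6*L)
34 + W(-6)*a((b + 6)**2) = 34 + ((1/2)*(8 - 6)/(-6))*(-3 - 6*(4/3 + 6)**2) = 34 + ((1/2)*(-1/6)*2)*(-3 - 6*(22/3)**2) = 34 - (-3 - 6*484/9)/6 = 34 - (-3 - 968/3)/6 = 34 - 1/6*(-977/3) = 34 + 977/18 = 1589/18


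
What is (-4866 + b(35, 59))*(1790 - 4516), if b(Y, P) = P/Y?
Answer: 464104226/35 ≈ 1.3260e+7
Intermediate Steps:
(-4866 + b(35, 59))*(1790 - 4516) = (-4866 + 59/35)*(1790 - 4516) = (-4866 + 59*(1/35))*(-2726) = (-4866 + 59/35)*(-2726) = -170251/35*(-2726) = 464104226/35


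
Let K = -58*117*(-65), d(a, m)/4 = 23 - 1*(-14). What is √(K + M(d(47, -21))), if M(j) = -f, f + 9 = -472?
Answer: √441571 ≈ 664.51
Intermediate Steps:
f = -481 (f = -9 - 472 = -481)
d(a, m) = 148 (d(a, m) = 4*(23 - 1*(-14)) = 4*(23 + 14) = 4*37 = 148)
M(j) = 481 (M(j) = -1*(-481) = 481)
K = 441090 (K = -6786*(-65) = 441090)
√(K + M(d(47, -21))) = √(441090 + 481) = √441571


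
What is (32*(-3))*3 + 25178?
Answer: 24890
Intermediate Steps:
(32*(-3))*3 + 25178 = -96*3 + 25178 = -288 + 25178 = 24890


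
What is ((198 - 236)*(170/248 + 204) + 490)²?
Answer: 204176555881/3844 ≈ 5.3116e+7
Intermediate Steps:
((198 - 236)*(170/248 + 204) + 490)² = (-38*(170*(1/248) + 204) + 490)² = (-38*(85/124 + 204) + 490)² = (-38*25381/124 + 490)² = (-482239/62 + 490)² = (-451859/62)² = 204176555881/3844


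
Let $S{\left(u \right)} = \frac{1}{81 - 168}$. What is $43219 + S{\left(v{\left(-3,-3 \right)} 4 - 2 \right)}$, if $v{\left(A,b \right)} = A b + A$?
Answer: $\frac{3760052}{87} \approx 43219.0$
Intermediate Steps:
$v{\left(A,b \right)} = A + A b$
$S{\left(u \right)} = - \frac{1}{87}$ ($S{\left(u \right)} = \frac{1}{-87} = - \frac{1}{87}$)
$43219 + S{\left(v{\left(-3,-3 \right)} 4 - 2 \right)} = 43219 - \frac{1}{87} = \frac{3760052}{87}$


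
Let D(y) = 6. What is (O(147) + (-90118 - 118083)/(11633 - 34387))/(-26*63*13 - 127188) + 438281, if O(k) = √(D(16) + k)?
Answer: 1480758404455067/3378559428 - √17/49494 ≈ 4.3828e+5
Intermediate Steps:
O(k) = √(6 + k)
(O(147) + (-90118 - 118083)/(11633 - 34387))/(-26*63*13 - 127188) + 438281 = (√(6 + 147) + (-90118 - 118083)/(11633 - 34387))/(-26*63*13 - 127188) + 438281 = (√153 - 208201/(-22754))/(-1638*13 - 127188) + 438281 = (3*√17 - 208201*(-1/22754))/(-21294 - 127188) + 438281 = (3*√17 + 208201/22754)/(-148482) + 438281 = (208201/22754 + 3*√17)*(-1/148482) + 438281 = (-208201/3378559428 - √17/49494) + 438281 = 1480758404455067/3378559428 - √17/49494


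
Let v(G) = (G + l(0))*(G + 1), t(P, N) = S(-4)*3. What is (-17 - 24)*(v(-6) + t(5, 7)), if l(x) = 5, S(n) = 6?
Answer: -943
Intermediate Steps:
t(P, N) = 18 (t(P, N) = 6*3 = 18)
v(G) = (1 + G)*(5 + G) (v(G) = (G + 5)*(G + 1) = (5 + G)*(1 + G) = (1 + G)*(5 + G))
(-17 - 24)*(v(-6) + t(5, 7)) = (-17 - 24)*((5 + (-6)² + 6*(-6)) + 18) = -41*((5 + 36 - 36) + 18) = -41*(5 + 18) = -41*23 = -943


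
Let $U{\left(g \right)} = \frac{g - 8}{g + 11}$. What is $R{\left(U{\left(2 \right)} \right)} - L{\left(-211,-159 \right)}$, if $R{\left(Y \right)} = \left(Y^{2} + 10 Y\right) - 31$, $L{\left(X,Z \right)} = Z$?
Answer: $\frac{20888}{169} \approx 123.6$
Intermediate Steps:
$U{\left(g \right)} = \frac{-8 + g}{11 + g}$
$R{\left(Y \right)} = -31 + Y^{2} + 10 Y$
$R{\left(U{\left(2 \right)} \right)} - L{\left(-211,-159 \right)} = \left(-31 + \left(\frac{-8 + 2}{11 + 2}\right)^{2} + 10 \frac{-8 + 2}{11 + 2}\right) - -159 = \left(-31 + \left(\frac{1}{13} \left(-6\right)\right)^{2} + 10 \cdot \frac{1}{13} \left(-6\right)\right) + 159 = \left(-31 + \left(- \frac{6}{13}\right)^{2} + 10 \left(- \frac{6}{13}\right)\right) + 159 = \left(-31 + \frac{36}{169} - \frac{60}{13}\right) + 159 = - \frac{5983}{169} + 159 = \frac{20888}{169}$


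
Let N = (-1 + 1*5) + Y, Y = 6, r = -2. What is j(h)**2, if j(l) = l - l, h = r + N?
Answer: 0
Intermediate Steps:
N = 10 (N = (-1 + 1*5) + 6 = (-1 + 5) + 6 = 4 + 6 = 10)
h = 8 (h = -2 + 10 = 8)
j(l) = 0
j(h)**2 = 0**2 = 0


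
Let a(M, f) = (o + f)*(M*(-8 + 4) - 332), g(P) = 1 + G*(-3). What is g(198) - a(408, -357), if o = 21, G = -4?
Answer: -659891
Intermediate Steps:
g(P) = 13 (g(P) = 1 - 4*(-3) = 1 + 12 = 13)
a(M, f) = (-332 - 4*M)*(21 + f) (a(M, f) = (21 + f)*(M*(-8 + 4) - 332) = (21 + f)*(M*(-4) - 332) = (21 + f)*(-4*M - 332) = (21 + f)*(-332 - 4*M) = (-332 - 4*M)*(21 + f))
g(198) - a(408, -357) = 13 - (-6972 - 332*(-357) - 84*408 - 4*408*(-357)) = 13 - (-6972 + 118524 - 34272 + 582624) = 13 - 1*659904 = 13 - 659904 = -659891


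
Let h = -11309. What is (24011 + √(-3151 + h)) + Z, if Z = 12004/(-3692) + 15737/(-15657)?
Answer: 346931317613/14451411 + 2*I*√3615 ≈ 24007.0 + 120.25*I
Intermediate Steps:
Z = -61511908/14451411 (Z = 12004*(-1/3692) + 15737*(-1/15657) = -3001/923 - 15737/15657 = -61511908/14451411 ≈ -4.2565)
(24011 + √(-3151 + h)) + Z = (24011 + √(-3151 - 11309)) - 61511908/14451411 = (24011 + √(-14460)) - 61511908/14451411 = (24011 + 2*I*√3615) - 61511908/14451411 = 346931317613/14451411 + 2*I*√3615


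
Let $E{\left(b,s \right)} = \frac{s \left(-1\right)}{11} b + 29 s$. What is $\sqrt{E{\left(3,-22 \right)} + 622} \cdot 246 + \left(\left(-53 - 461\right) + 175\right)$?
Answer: $-339 + 246 i \sqrt{10} \approx -339.0 + 777.92 i$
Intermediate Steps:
$E{\left(b,s \right)} = 29 s - \frac{b s}{11}$ ($E{\left(b,s \right)} = - s \frac{1}{11} b + 29 s = - \frac{s}{11} b + 29 s = - \frac{b s}{11} + 29 s = 29 s - \frac{b s}{11}$)
$\sqrt{E{\left(3,-22 \right)} + 622} \cdot 246 + \left(\left(-53 - 461\right) + 175\right) = \sqrt{\frac{1}{11} \left(-22\right) \left(319 - 3\right) + 622} \cdot 246 + \left(\left(-53 - 461\right) + 175\right) = \sqrt{\frac{1}{11} \left(-22\right) \left(319 - 3\right) + 622} \cdot 246 + \left(-514 + 175\right) = \sqrt{\frac{1}{11} \left(-22\right) 316 + 622} \cdot 246 - 339 = \sqrt{-632 + 622} \cdot 246 - 339 = \sqrt{-10} \cdot 246 - 339 = i \sqrt{10} \cdot 246 - 339 = 246 i \sqrt{10} - 339 = -339 + 246 i \sqrt{10}$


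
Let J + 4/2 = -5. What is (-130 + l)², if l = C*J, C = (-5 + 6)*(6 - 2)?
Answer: 24964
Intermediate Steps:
C = 4 (C = 1*4 = 4)
J = -7 (J = -2 - 5 = -7)
l = -28 (l = 4*(-7) = -28)
(-130 + l)² = (-130 - 28)² = (-158)² = 24964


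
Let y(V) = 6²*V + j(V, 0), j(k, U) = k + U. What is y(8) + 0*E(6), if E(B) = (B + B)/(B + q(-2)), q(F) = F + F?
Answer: 296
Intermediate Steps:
q(F) = 2*F
j(k, U) = U + k
E(B) = 2*B/(-4 + B) (E(B) = (B + B)/(B + 2*(-2)) = (2*B)/(B - 4) = (2*B)/(-4 + B) = 2*B/(-4 + B))
y(V) = 37*V (y(V) = 6²*V + (0 + V) = 36*V + V = 37*V)
y(8) + 0*E(6) = 37*8 + 0*(2*6/(-4 + 6)) = 296 + 0*(2*6/2) = 296 + 0*(2*6*(½)) = 296 + 0*6 = 296 + 0 = 296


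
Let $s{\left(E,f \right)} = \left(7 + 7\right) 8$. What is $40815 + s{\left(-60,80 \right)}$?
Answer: $40927$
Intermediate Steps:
$s{\left(E,f \right)} = 112$ ($s{\left(E,f \right)} = 14 \cdot 8 = 112$)
$40815 + s{\left(-60,80 \right)} = 40815 + 112 = 40927$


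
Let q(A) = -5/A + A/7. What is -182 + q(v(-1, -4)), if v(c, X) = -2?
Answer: -2517/14 ≈ -179.79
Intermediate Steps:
q(A) = -5/A + A/7 (q(A) = -5/A + A*(⅐) = -5/A + A/7)
-182 + q(v(-1, -4)) = -182 + (-5/(-2) + (⅐)*(-2)) = -182 + (-5*(-½) - 2/7) = -182 + (5/2 - 2/7) = -182 + 31/14 = -2517/14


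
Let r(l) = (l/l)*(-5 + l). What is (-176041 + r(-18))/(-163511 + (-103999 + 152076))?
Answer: 29344/19239 ≈ 1.5252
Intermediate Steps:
r(l) = -5 + l (r(l) = 1*(-5 + l) = -5 + l)
(-176041 + r(-18))/(-163511 + (-103999 + 152076)) = (-176041 + (-5 - 18))/(-163511 + (-103999 + 152076)) = (-176041 - 23)/(-163511 + 48077) = -176064/(-115434) = -176064*(-1/115434) = 29344/19239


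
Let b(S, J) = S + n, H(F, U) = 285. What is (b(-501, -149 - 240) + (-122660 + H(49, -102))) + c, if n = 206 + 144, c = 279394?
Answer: 156868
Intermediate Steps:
n = 350
b(S, J) = 350 + S (b(S, J) = S + 350 = 350 + S)
(b(-501, -149 - 240) + (-122660 + H(49, -102))) + c = ((350 - 501) + (-122660 + 285)) + 279394 = (-151 - 122375) + 279394 = -122526 + 279394 = 156868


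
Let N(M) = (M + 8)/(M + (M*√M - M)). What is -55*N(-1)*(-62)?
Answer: 23870*I ≈ 23870.0*I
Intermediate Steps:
N(M) = (8 + M)/M^(3/2) (N(M) = (8 + M)/(M + (M^(3/2) - M)) = (8 + M)/(M^(3/2)) = (8 + M)/M^(3/2))
-55*N(-1)*(-62) = -55*(8 - 1)/(-1)^(3/2)*(-62) = -55*I*7*(-62) = -385*I*(-62) = 23870*I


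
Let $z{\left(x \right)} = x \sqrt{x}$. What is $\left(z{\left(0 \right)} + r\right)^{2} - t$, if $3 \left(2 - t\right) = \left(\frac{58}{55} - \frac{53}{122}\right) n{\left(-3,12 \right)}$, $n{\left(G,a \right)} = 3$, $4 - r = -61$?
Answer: $\frac{28340491}{6710} \approx 4223.6$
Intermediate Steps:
$r = 65$ ($r = 4 - -61 = 4 + 61 = 65$)
$z{\left(x \right)} = x^{\frac{3}{2}}$
$t = \frac{9259}{6710}$ ($t = 2 - \frac{\left(\frac{58}{55} - \frac{53}{122}\right) 3}{3} = 2 - \frac{\frac{4161}{6710} \cdot 3}{3} = 2 - \frac{4161}{6710} = \frac{9259}{6710} \approx 1.3799$)
$\left(z{\left(0 \right)} + r\right)^{2} - t = \left(0^{\frac{3}{2}} + 65\right)^{2} - \frac{9259}{6710} = \left(0 + 65\right)^{2} - \frac{9259}{6710} = 65^{2} - \frac{9259}{6710} = 4225 - \frac{9259}{6710} = \frac{28340491}{6710}$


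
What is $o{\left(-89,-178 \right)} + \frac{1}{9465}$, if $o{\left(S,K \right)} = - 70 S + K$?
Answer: $\frac{57282181}{9465} \approx 6052.0$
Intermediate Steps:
$o{\left(S,K \right)} = K - 70 S$
$o{\left(-89,-178 \right)} + \frac{1}{9465} = \left(-178 - -6230\right) + \frac{1}{9465} = \left(-178 + 6230\right) + \frac{1}{9465} = 6052 + \frac{1}{9465} = \frac{57282181}{9465}$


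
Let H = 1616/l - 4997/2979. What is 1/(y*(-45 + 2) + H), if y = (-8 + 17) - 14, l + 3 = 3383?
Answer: 2517255/538190876 ≈ 0.0046773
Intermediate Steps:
l = 3380 (l = -3 + 3383 = 3380)
y = -5 (y = 9 - 14 = -5)
H = -3018949/2517255 (H = 1616/3380 - 4997/2979 = 1616*(1/3380) - 4997*1/2979 = 404/845 - 4997/2979 = -3018949/2517255 ≈ -1.1993)
1/(y*(-45 + 2) + H) = 1/(-5*(-45 + 2) - 3018949/2517255) = 1/(-5*(-43) - 3018949/2517255) = 1/(215 - 3018949/2517255) = 1/(538190876/2517255) = 2517255/538190876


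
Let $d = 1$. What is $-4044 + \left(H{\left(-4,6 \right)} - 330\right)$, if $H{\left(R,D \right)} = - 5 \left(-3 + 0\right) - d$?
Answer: $-4360$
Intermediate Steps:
$H{\left(R,D \right)} = 14$ ($H{\left(R,D \right)} = - 5 \left(-3 + 0\right) - 1 = \left(-5\right) \left(-3\right) - 1 = 15 - 1 = 14$)
$-4044 + \left(H{\left(-4,6 \right)} - 330\right) = -4044 + \left(14 - 330\right) = -4044 - 316 = -4360$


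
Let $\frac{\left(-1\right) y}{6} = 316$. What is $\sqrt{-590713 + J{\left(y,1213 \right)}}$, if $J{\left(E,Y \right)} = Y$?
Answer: $30 i \sqrt{655} \approx 767.79 i$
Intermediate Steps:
$y = -1896$ ($y = \left(-6\right) 316 = -1896$)
$\sqrt{-590713 + J{\left(y,1213 \right)}} = \sqrt{-590713 + 1213} = \sqrt{-589500} = 30 i \sqrt{655}$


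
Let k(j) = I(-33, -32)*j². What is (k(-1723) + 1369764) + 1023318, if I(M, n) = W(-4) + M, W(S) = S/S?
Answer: -92606246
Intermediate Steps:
W(S) = 1
I(M, n) = 1 + M
k(j) = -32*j² (k(j) = (1 - 33)*j² = -32*j²)
(k(-1723) + 1369764) + 1023318 = (-32*(-1723)² + 1369764) + 1023318 = (-32*2968729 + 1369764) + 1023318 = (-94999328 + 1369764) + 1023318 = -93629564 + 1023318 = -92606246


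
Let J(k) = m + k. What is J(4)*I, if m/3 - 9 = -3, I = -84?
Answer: -1848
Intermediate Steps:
m = 18 (m = 27 + 3*(-3) = 27 - 9 = 18)
J(k) = 18 + k
J(4)*I = (18 + 4)*(-84) = 22*(-84) = -1848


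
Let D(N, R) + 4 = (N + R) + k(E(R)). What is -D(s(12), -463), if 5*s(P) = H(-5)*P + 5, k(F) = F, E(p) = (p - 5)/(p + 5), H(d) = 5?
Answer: 103732/229 ≈ 452.98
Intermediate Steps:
E(p) = (-5 + p)/(5 + p)
s(P) = 1 + P (s(P) = (5*P + 5)/5 = (5 + 5*P)/5 = 1 + P)
D(N, R) = -4 + N + R + (-5 + R)/(5 + R) (D(N, R) = -4 + ((N + R) + (-5 + R)/(5 + R)) = -4 + (N + R + (-5 + R)/(5 + R)) = -4 + N + R + (-5 + R)/(5 + R))
-D(s(12), -463) = -(-5 - 463 + (5 - 463)*(-4 + (1 + 12) - 463))/(5 - 463) = -(-5 - 463 - 458*(-4 + 13 - 463))/(-458) = -(-1)*(-5 - 463 - 458*(-454))/458 = -(-1)*(-5 - 463 + 207932)/458 = -(-1)*207464/458 = -1*(-103732/229) = 103732/229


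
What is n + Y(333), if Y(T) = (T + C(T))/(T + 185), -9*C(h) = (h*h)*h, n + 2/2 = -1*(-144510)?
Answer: 136589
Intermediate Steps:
n = 144509 (n = -1 - 1*(-144510) = -1 + 144510 = 144509)
C(h) = -h³/9 (C(h) = -h*h*h/9 = -h²*h/9 = -h³/9)
Y(T) = (T - T³/9)/(185 + T) (Y(T) = (T - T³/9)/(T + 185) = (T - T³/9)/(185 + T))
n + Y(333) = 144509 + (⅑)*333*(9 - 1*333²)/(185 + 333) = 144509 + (⅑)*333*(9 - 1*110889)/518 = 144509 + (⅑)*333*(1/518)*(9 - 110889) = 144509 + (⅑)*333*(1/518)*(-110880) = 144509 - 7920 = 136589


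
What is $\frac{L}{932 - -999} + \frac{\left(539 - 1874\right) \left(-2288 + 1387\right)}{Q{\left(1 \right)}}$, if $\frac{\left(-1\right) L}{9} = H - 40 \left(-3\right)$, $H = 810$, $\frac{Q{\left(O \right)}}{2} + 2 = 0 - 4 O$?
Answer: $- \frac{774258275}{7724} \approx -1.0024 \cdot 10^{5}$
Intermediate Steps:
$Q{\left(O \right)} = -4 - 8 O$ ($Q{\left(O \right)} = -4 + 2 \left(0 - 4 O\right) = -4 + 2 \left(- 4 O\right) = -4 - 8 O$)
$L = -8370$ ($L = - 9 \left(810 - 40 \left(-3\right)\right) = - 9 \left(810 - -120\right) = - 9 \left(810 + 120\right) = \left(-9\right) 930 = -8370$)
$\frac{L}{932 - -999} + \frac{\left(539 - 1874\right) \left(-2288 + 1387\right)}{Q{\left(1 \right)}} = - \frac{8370}{932 - -999} + \frac{\left(539 - 1874\right) \left(-2288 + 1387\right)}{-4 - 8} = - \frac{8370}{932 + 999} + \frac{\left(-1335\right) \left(-901\right)}{-4 - 8} = - \frac{8370}{1931} + \frac{1202835}{-12} = \left(-8370\right) \frac{1}{1931} + 1202835 \left(- \frac{1}{12}\right) = - \frac{8370}{1931} - \frac{400945}{4} = - \frac{774258275}{7724}$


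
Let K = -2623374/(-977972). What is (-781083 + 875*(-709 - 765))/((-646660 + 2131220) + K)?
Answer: -1012608345338/725930367847 ≈ -1.3949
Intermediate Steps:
K = 1311687/488986 (K = -2623374*(-1/977972) = 1311687/488986 ≈ 2.6825)
(-781083 + 875*(-709 - 765))/((-646660 + 2131220) + K) = (-781083 + 875*(-709 - 765))/((-646660 + 2131220) + 1311687/488986) = (-781083 + 875*(-1474))/(1484560 + 1311687/488986) = (-781083 - 1289750)/(725930367847/488986) = -2070833*488986/725930367847 = -1012608345338/725930367847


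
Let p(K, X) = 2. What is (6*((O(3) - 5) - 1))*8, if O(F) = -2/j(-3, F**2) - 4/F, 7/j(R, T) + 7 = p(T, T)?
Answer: -1984/7 ≈ -283.43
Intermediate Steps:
j(R, T) = -7/5 (j(R, T) = 7/(-7 + 2) = 7/(-5) = 7*(-1/5) = -7/5)
O(F) = 10/7 - 4/F (O(F) = -2/(-7/5) - 4/F = -2*(-5/7) - 4/F = 10/7 - 4/F)
(6*((O(3) - 5) - 1))*8 = (6*(((10/7 - 4/3) - 5) - 1))*8 = (6*((2/21 - 5) - 1))*8 = (6*(-103/21 - 1))*8 = (6*(-124/21))*8 = -248/7*8 = -1984/7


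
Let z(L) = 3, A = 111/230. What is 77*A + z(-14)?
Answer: 9237/230 ≈ 40.161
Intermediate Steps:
A = 111/230 (A = 111*(1/230) = 111/230 ≈ 0.48261)
77*A + z(-14) = 77*(111/230) + 3 = 8547/230 + 3 = 9237/230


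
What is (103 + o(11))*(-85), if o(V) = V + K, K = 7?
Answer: -10285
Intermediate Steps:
o(V) = 7 + V (o(V) = V + 7 = 7 + V)
(103 + o(11))*(-85) = (103 + (7 + 11))*(-85) = (103 + 18)*(-85) = 121*(-85) = -10285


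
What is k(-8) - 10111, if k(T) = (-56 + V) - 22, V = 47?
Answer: -10142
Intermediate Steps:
k(T) = -31 (k(T) = (-56 + 47) - 22 = -9 - 22 = -31)
k(-8) - 10111 = -31 - 10111 = -10142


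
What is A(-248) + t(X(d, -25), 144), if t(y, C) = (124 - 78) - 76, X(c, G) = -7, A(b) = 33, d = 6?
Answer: 3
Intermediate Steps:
t(y, C) = -30 (t(y, C) = 46 - 76 = -30)
A(-248) + t(X(d, -25), 144) = 33 - 30 = 3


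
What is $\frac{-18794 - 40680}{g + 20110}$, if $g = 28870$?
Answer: $- \frac{29737}{24490} \approx -1.2143$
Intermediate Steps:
$\frac{-18794 - 40680}{g + 20110} = \frac{-18794 - 40680}{28870 + 20110} = - \frac{59474}{48980} = \left(-59474\right) \frac{1}{48980} = - \frac{29737}{24490}$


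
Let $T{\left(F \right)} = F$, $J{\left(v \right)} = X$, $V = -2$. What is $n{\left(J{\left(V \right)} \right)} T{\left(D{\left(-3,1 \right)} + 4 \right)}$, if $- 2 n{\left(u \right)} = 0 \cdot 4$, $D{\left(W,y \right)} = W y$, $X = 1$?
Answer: $0$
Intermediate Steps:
$J{\left(v \right)} = 1$
$n{\left(u \right)} = 0$ ($n{\left(u \right)} = - \frac{0 \cdot 4}{2} = \left(- \frac{1}{2}\right) 0 = 0$)
$n{\left(J{\left(V \right)} \right)} T{\left(D{\left(-3,1 \right)} + 4 \right)} = 0 \left(\left(-3\right) 1 + 4\right) = 0 \left(-3 + 4\right) = 0 \cdot 1 = 0$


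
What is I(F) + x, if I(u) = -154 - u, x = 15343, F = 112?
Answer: 15077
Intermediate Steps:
I(F) + x = (-154 - 1*112) + 15343 = (-154 - 112) + 15343 = -266 + 15343 = 15077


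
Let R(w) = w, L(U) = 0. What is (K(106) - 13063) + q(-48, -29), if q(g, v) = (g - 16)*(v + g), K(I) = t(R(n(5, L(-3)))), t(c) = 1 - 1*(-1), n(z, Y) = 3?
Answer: -8133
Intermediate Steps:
t(c) = 2 (t(c) = 1 + 1 = 2)
K(I) = 2
q(g, v) = (-16 + g)*(g + v)
(K(106) - 13063) + q(-48, -29) = (2 - 13063) + ((-48)² - 16*(-48) - 16*(-29) - 48*(-29)) = -13061 + (2304 + 768 + 464 + 1392) = -13061 + 4928 = -8133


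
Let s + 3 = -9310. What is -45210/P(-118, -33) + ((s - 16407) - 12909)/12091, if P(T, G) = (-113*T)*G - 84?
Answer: -2742370094/886886941 ≈ -3.0921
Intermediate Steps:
s = -9313 (s = -3 - 9310 = -9313)
P(T, G) = -84 - 113*G*T (P(T, G) = -113*G*T - 84 = -84 - 113*G*T)
-45210/P(-118, -33) + ((s - 16407) - 12909)/12091 = -45210/(-84 - 113*(-33)*(-118)) + ((-9313 - 16407) - 12909)/12091 = -45210/(-84 - 440022) + (-25720 - 12909)*(1/12091) = -45210/(-440106) - 38629*1/12091 = -45210*(-1/440106) - 38629/12091 = 7535/73351 - 38629/12091 = -2742370094/886886941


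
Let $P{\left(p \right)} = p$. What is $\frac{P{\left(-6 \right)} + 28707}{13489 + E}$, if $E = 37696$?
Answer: $\frac{28701}{51185} \approx 0.56073$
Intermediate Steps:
$\frac{P{\left(-6 \right)} + 28707}{13489 + E} = \frac{-6 + 28707}{13489 + 37696} = \frac{28701}{51185}$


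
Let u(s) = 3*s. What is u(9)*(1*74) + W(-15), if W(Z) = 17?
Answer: 2015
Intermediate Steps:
u(9)*(1*74) + W(-15) = (3*9)*(1*74) + 17 = 27*74 + 17 = 1998 + 17 = 2015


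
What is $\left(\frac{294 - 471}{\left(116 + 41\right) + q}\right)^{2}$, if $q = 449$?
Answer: $\frac{3481}{40804} \approx 0.08531$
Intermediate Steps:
$\left(\frac{294 - 471}{\left(116 + 41\right) + q}\right)^{2} = \left(\frac{294 - 471}{\left(116 + 41\right) + 449}\right)^{2} = \left(- \frac{177}{157 + 449}\right)^{2} = \left(- \frac{177}{606}\right)^{2} = \left(\left(-177\right) \frac{1}{606}\right)^{2} = \left(- \frac{59}{202}\right)^{2} = \frac{3481}{40804}$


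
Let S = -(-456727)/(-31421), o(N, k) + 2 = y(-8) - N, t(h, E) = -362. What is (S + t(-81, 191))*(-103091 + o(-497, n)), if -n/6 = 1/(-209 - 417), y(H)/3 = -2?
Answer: 1213897497658/31421 ≈ 3.8633e+7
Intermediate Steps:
y(H) = -6 (y(H) = 3*(-2) = -6)
n = 3/313 (n = -6/(-209 - 417) = -6/(-626) = -6*(-1/626) = 3/313 ≈ 0.0095847)
o(N, k) = -8 - N (o(N, k) = -2 + (-6 - N) = -8 - N)
S = -456727/31421 (S = -(-456727)*(-1)/31421 = -1*456727/31421 = -456727/31421 ≈ -14.536)
(S + t(-81, 191))*(-103091 + o(-497, n)) = (-456727/31421 - 362)*(-103091 + (-8 - 1*(-497))) = -11831129*(-103091 + (-8 + 497))/31421 = -11831129*(-103091 + 489)/31421 = -11831129/31421*(-102602) = 1213897497658/31421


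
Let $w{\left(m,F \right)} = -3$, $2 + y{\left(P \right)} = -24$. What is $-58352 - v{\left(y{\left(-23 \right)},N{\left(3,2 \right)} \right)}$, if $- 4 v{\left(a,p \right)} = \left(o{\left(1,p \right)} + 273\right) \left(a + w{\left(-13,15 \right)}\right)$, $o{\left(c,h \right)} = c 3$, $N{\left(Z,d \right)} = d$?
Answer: $-60353$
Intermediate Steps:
$y{\left(P \right)} = -26$ ($y{\left(P \right)} = -2 - 24 = -26$)
$o{\left(c,h \right)} = 3 c$
$v{\left(a,p \right)} = 207 - 69 a$ ($v{\left(a,p \right)} = - \frac{\left(3 \cdot 1 + 273\right) \left(a - 3\right)}{4} = - \frac{\left(3 + 273\right) \left(-3 + a\right)}{4} = - \frac{276 \left(-3 + a\right)}{4} = - \frac{-828 + 276 a}{4} = 207 - 69 a$)
$-58352 - v{\left(y{\left(-23 \right)},N{\left(3,2 \right)} \right)} = -58352 - \left(207 - -1794\right) = -58352 - \left(207 + 1794\right) = -58352 - 2001 = -60353$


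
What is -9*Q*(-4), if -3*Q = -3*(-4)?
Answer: -144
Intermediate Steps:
Q = -4 (Q = -(-1)*(-4) = -1/3*12 = -4)
-9*Q*(-4) = -9*(-4)*(-4) = 36*(-4) = -144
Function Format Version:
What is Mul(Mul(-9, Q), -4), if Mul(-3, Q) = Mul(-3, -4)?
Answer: -144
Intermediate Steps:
Q = -4 (Q = Mul(Rational(-1, 3), Mul(-3, -4)) = Mul(Rational(-1, 3), 12) = -4)
Mul(Mul(-9, Q), -4) = Mul(Mul(-9, -4), -4) = Mul(36, -4) = -144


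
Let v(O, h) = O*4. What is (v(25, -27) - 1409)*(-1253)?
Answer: 1640177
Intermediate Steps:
v(O, h) = 4*O
(v(25, -27) - 1409)*(-1253) = (4*25 - 1409)*(-1253) = (100 - 1409)*(-1253) = -1309*(-1253) = 1640177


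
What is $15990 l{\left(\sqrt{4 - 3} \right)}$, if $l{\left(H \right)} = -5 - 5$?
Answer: $-159900$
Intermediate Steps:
$l{\left(H \right)} = -10$ ($l{\left(H \right)} = -5 - 5 = -10$)
$15990 l{\left(\sqrt{4 - 3} \right)} = 15990 \left(-10\right) = -159900$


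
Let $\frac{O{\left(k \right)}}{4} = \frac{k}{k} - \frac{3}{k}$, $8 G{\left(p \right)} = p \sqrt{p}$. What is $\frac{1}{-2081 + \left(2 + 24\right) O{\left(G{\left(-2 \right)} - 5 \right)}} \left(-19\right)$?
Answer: $\frac{2437681}{245682387} - \frac{3952 i \sqrt{2}}{245682387} \approx 0.0099221 - 2.2749 \cdot 10^{-5} i$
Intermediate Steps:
$G{\left(p \right)} = \frac{p^{\frac{3}{2}}}{8}$ ($G{\left(p \right)} = \frac{p \sqrt{p}}{8} = \frac{p^{\frac{3}{2}}}{8}$)
$O{\left(k \right)} = 4 - \frac{12}{k}$ ($O{\left(k \right)} = 4 \left(\frac{k}{k} - \frac{3}{k}\right) = 4 \left(1 - \frac{3}{k}\right) = 4 - \frac{12}{k}$)
$\frac{1}{-2081 + \left(2 + 24\right) O{\left(G{\left(-2 \right)} - 5 \right)}} \left(-19\right) = \frac{1}{-2081 + \left(2 + 24\right) \left(4 - \frac{12}{\frac{\left(-2\right)^{\frac{3}{2}}}{8} - 5}\right)} \left(-19\right) = \frac{1}{-2081 + 26 \left(4 - \frac{12}{\frac{\left(-2\right) i \sqrt{2}}{8} - 5}\right)} \left(-19\right) = \frac{1}{-2081 + 26 \left(4 - \frac{12}{- \frac{i \sqrt{2}}{4} - 5}\right)} \left(-19\right) = \frac{1}{-2081 + 26 \left(4 - \frac{12}{-5 - \frac{i \sqrt{2}}{4}}\right)} \left(-19\right) = \frac{1}{-2081 + \left(104 - \frac{312}{-5 - \frac{i \sqrt{2}}{4}}\right)} \left(-19\right) = \frac{1}{-1977 - \frac{312}{-5 - \frac{i \sqrt{2}}{4}}} \left(-19\right) = - \frac{19}{-1977 - \frac{312}{-5 - \frac{i \sqrt{2}}{4}}}$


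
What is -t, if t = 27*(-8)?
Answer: 216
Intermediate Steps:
t = -216
-t = -1*(-216) = 216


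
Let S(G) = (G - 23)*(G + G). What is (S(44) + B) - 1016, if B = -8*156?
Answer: -416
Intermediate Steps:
B = -1248
S(G) = 2*G*(-23 + G) (S(G) = (-23 + G)*(2*G) = 2*G*(-23 + G))
(S(44) + B) - 1016 = (2*44*(-23 + 44) - 1248) - 1016 = (2*44*21 - 1248) - 1016 = (1848 - 1248) - 1016 = 600 - 1016 = -416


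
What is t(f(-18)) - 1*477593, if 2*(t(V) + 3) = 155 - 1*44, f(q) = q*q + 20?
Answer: -955081/2 ≈ -4.7754e+5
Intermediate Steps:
f(q) = 20 + q² (f(q) = q² + 20 = 20 + q²)
t(V) = 105/2 (t(V) = -3 + (155 - 1*44)/2 = -3 + (155 - 44)/2 = -3 + (½)*111 = -3 + 111/2 = 105/2)
t(f(-18)) - 1*477593 = 105/2 - 1*477593 = 105/2 - 477593 = -955081/2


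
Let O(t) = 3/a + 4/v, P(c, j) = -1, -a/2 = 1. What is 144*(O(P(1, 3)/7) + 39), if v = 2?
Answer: 5688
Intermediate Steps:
a = -2 (a = -2*1 = -2)
O(t) = ½ (O(t) = 3/(-2) + 4/2 = 3*(-½) + 4*(½) = -3/2 + 2 = ½)
144*(O(P(1, 3)/7) + 39) = 144*(½ + 39) = 144*(79/2) = 5688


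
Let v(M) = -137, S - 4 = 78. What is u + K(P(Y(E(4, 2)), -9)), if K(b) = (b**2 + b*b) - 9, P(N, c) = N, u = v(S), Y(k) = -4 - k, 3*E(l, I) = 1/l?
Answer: -8111/72 ≈ -112.65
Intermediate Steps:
S = 82 (S = 4 + 78 = 82)
E(l, I) = 1/(3*l)
u = -137
K(b) = -9 + 2*b**2 (K(b) = (b**2 + b**2) - 9 = 2*b**2 - 9 = -9 + 2*b**2)
u + K(P(Y(E(4, 2)), -9)) = -137 + (-9 + 2*(-4 - 1/(3*4))**2) = -137 + (-9 + 2*(-4 - 1*1/12)**2) = -137 + (-9 + 2*(-4 - 1/12)**2) = -137 + (-9 + 2*(-49/12)**2) = -137 + (-9 + 2*(2401/144)) = -137 + (-9 + 2401/72) = -137 + 1753/72 = -8111/72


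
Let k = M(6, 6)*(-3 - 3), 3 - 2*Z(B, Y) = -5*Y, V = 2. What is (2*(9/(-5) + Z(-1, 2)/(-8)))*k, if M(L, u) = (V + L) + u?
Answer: 4389/10 ≈ 438.90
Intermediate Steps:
Z(B, Y) = 3/2 + 5*Y/2 (Z(B, Y) = 3/2 - (-5)*Y/2 = 3/2 + 5*Y/2)
M(L, u) = 2 + L + u (M(L, u) = (2 + L) + u = 2 + L + u)
k = -84 (k = (2 + 6 + 6)*(-3 - 3) = 14*(-6) = -84)
(2*(9/(-5) + Z(-1, 2)/(-8)))*k = (2*(9/(-5) + (3/2 + (5/2)*2)/(-8)))*(-84) = (2*(9*(-1/5) + (3/2 + 5)*(-1/8)))*(-84) = (2*(-9/5 + (13/2)*(-1/8)))*(-84) = (2*(-9/5 - 13/16))*(-84) = (2*(-209/80))*(-84) = -209/40*(-84) = 4389/10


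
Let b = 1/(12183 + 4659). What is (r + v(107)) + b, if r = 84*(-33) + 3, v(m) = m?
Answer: -44833403/16842 ≈ -2662.0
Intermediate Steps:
r = -2769 (r = -2772 + 3 = -2769)
b = 1/16842 ≈ 5.9375e-5
(r + v(107)) + b = (-2769 + 107) + 1/16842 = -2662 + 1/16842 = -44833403/16842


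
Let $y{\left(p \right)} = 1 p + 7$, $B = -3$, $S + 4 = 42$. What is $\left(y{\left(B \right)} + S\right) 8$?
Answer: $336$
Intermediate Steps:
$S = 38$ ($S = -4 + 42 = 38$)
$y{\left(p \right)} = 7 + p$ ($y{\left(p \right)} = p + 7 = 7 + p$)
$\left(y{\left(B \right)} + S\right) 8 = \left(\left(7 - 3\right) + 38\right) 8 = \left(4 + 38\right) 8 = 42 \cdot 8 = 336$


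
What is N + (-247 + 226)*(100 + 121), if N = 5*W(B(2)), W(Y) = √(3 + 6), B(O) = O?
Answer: -4626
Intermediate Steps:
W(Y) = 3 (W(Y) = √9 = 3)
N = 15 (N = 5*3 = 15)
N + (-247 + 226)*(100 + 121) = 15 + (-247 + 226)*(100 + 121) = 15 - 21*221 = 15 - 4641 = -4626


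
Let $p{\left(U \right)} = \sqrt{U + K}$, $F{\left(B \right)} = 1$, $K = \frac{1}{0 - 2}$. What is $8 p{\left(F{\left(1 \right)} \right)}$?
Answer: $4 \sqrt{2} \approx 5.6569$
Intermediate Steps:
$K = - \frac{1}{2}$ ($K = \frac{1}{0 - 2} = \frac{1}{-2} = - \frac{1}{2} \approx -0.5$)
$p{\left(U \right)} = \sqrt{- \frac{1}{2} + U}$ ($p{\left(U \right)} = \sqrt{U - \frac{1}{2}} = \sqrt{- \frac{1}{2} + U}$)
$8 p{\left(F{\left(1 \right)} \right)} = 8 \frac{\sqrt{-2 + 4 \cdot 1}}{2} = 8 \frac{\sqrt{-2 + 4}}{2} = 8 \frac{\sqrt{2}}{2} = 4 \sqrt{2}$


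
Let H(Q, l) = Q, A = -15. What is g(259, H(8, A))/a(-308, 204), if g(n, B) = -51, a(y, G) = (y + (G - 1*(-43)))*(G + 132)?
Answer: 17/6832 ≈ 0.0024883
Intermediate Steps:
a(y, G) = (132 + G)*(43 + G + y) (a(y, G) = (y + (G + 43))*(132 + G) = (y + (43 + G))*(132 + G) = (43 + G + y)*(132 + G) = (132 + G)*(43 + G + y))
g(259, H(8, A))/a(-308, 204) = -51/(5676 + 204**2 + 132*(-308) + 175*204 + 204*(-308)) = -51/(5676 + 41616 - 40656 + 35700 - 62832) = -51/(-20496) = -51*(-1/20496) = 17/6832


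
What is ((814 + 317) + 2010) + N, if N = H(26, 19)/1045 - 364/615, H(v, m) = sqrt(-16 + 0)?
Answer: 1931351/615 + 4*I/1045 ≈ 3140.4 + 0.0038278*I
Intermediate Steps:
H(v, m) = 4*I (H(v, m) = sqrt(-16) = 4*I)
N = -364/615 + 4*I/1045 (N = (4*I)/1045 - 364/615 = (4*I)*(1/1045) - 364*1/615 = 4*I/1045 - 364/615 = -364/615 + 4*I/1045 ≈ -0.59187 + 0.0038278*I)
((814 + 317) + 2010) + N = ((814 + 317) + 2010) + (-364/615 + 4*I/1045) = (1131 + 2010) + (-364/615 + 4*I/1045) = 3141 + (-364/615 + 4*I/1045) = 1931351/615 + 4*I/1045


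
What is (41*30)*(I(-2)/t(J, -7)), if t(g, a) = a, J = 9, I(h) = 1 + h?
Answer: 1230/7 ≈ 175.71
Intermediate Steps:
(41*30)*(I(-2)/t(J, -7)) = (41*30)*((1 - 2)/(-7)) = 1230*(-1*(-⅐)) = 1230*(⅐) = 1230/7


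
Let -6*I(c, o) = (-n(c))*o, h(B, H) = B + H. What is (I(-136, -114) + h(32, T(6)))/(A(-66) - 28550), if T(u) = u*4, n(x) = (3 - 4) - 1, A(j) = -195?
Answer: -94/28745 ≈ -0.0032701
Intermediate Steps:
n(x) = -2 (n(x) = -1 - 1 = -2)
T(u) = 4*u
I(c, o) = -o/3 (I(c, o) = -(-1*(-2))*o/6 = -o/3)
(I(-136, -114) + h(32, T(6)))/(A(-66) - 28550) = (-1/3*(-114) + (32 + 4*6))/(-195 - 28550) = (38 + (32 + 24))/(-28745) = (38 + 56)*(-1/28745) = 94*(-1/28745) = -94/28745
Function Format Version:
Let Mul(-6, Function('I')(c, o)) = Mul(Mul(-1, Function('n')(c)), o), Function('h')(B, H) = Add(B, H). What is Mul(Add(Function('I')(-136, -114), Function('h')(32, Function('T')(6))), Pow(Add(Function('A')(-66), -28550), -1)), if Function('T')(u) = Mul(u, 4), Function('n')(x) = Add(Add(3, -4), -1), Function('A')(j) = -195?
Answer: Rational(-94, 28745) ≈ -0.0032701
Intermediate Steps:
Function('n')(x) = -2 (Function('n')(x) = Add(-1, -1) = -2)
Function('T')(u) = Mul(4, u)
Function('I')(c, o) = Mul(Rational(-1, 3), o) (Function('I')(c, o) = Mul(Rational(-1, 6), Mul(Mul(-1, -2), o)) = Mul(Rational(-1, 6), Mul(2, o)) = Mul(Rational(-1, 3), o))
Mul(Add(Function('I')(-136, -114), Function('h')(32, Function('T')(6))), Pow(Add(Function('A')(-66), -28550), -1)) = Mul(Add(Mul(Rational(-1, 3), -114), Add(32, Mul(4, 6))), Pow(Add(-195, -28550), -1)) = Mul(Add(38, Add(32, 24)), Pow(-28745, -1)) = Mul(Add(38, 56), Rational(-1, 28745)) = Mul(94, Rational(-1, 28745)) = Rational(-94, 28745)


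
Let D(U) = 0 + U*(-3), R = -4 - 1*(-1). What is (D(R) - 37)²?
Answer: 784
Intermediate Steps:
R = -3 (R = -4 + 1 = -3)
D(U) = -3*U (D(U) = 0 - 3*U = -3*U)
(D(R) - 37)² = (-3*(-3) - 37)² = (9 - 37)² = (-28)² = 784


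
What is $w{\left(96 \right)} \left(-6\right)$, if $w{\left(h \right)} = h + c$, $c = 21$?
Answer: $-702$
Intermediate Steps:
$w{\left(h \right)} = 21 + h$ ($w{\left(h \right)} = h + 21 = 21 + h$)
$w{\left(96 \right)} \left(-6\right) = \left(21 + 96\right) \left(-6\right) = 117 \left(-6\right) = -702$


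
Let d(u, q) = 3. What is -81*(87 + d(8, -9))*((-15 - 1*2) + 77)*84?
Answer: -36741600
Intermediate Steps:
-81*(87 + d(8, -9))*((-15 - 1*2) + 77)*84 = -81*(87 + 3)*((-15 - 1*2) + 77)*84 = -7290*((-15 - 2) + 77)*84 = -7290*(-17 + 77)*84 = -7290*60*84 = -81*5400*84 = -437400*84 = -36741600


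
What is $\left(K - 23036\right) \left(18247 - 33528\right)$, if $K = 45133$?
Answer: $-337664257$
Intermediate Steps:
$\left(K - 23036\right) \left(18247 - 33528\right) = \left(45133 - 23036\right) \left(18247 - 33528\right) = 22097 \left(-15281\right) = -337664257$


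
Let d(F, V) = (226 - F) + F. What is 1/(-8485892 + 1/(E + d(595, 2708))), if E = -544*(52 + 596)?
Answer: -352286/2989460949113 ≈ -1.1784e-7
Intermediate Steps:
d(F, V) = 226
E = -352512 (E = -544*648 = -352512)
1/(-8485892 + 1/(E + d(595, 2708))) = 1/(-8485892 + 1/(-352512 + 226)) = 1/(-8485892 + 1/(-352286)) = 1/(-8485892 - 1/352286) = 1/(-2989460949113/352286) = -352286/2989460949113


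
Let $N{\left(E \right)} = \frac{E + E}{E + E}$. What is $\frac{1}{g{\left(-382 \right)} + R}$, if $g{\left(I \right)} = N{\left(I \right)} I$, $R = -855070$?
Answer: $- \frac{1}{855452} \approx -1.169 \cdot 10^{-6}$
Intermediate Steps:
$N{\left(E \right)} = 1$ ($N{\left(E \right)} = \frac{2 E}{2 E} = 2 E \frac{1}{2 E} = 1$)
$g{\left(I \right)} = I$ ($g{\left(I \right)} = 1 I = I$)
$\frac{1}{g{\left(-382 \right)} + R} = \frac{1}{-382 - 855070} = \frac{1}{-855452} = - \frac{1}{855452}$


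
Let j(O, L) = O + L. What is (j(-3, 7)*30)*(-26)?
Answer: -3120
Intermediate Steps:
j(O, L) = L + O
(j(-3, 7)*30)*(-26) = ((7 - 3)*30)*(-26) = (4*30)*(-26) = 120*(-26) = -3120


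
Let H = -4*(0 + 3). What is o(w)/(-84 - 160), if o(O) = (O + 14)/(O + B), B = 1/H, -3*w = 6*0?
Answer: 42/61 ≈ 0.68852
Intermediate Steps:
H = -12 (H = -4*3 = -12)
w = 0 (w = -2*0 = -⅓*0 = 0)
B = -1/12 (B = 1/(-12) = -1/12 ≈ -0.083333)
o(O) = (14 + O)/(-1/12 + O) (o(O) = (O + 14)/(O - 1/12) = (14 + O)/(-1/12 + O))
o(w)/(-84 - 160) = (12*(14 + 0)/(-1 + 12*0))/(-84 - 160) = (12*14/(-1 + 0))/(-244) = -3*14/(61*(-1)) = -3*(-1)*14/61 = -1/244*(-168) = 42/61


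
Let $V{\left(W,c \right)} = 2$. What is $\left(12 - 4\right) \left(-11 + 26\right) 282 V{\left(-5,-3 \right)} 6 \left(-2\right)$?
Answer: $-812160$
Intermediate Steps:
$\left(12 - 4\right) \left(-11 + 26\right) 282 V{\left(-5,-3 \right)} 6 \left(-2\right) = \left(12 - 4\right) \left(-11 + 26\right) 282 \cdot 2 \cdot 6 \left(-2\right) = 8 \cdot 15 \cdot 282 \cdot 12 \left(-2\right) = 120 \cdot 282 \left(-24\right) = 33840 \left(-24\right) = -812160$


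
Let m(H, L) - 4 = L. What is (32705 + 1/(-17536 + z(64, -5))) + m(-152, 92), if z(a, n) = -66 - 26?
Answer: 578216027/17628 ≈ 32801.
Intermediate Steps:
z(a, n) = -92
m(H, L) = 4 + L
(32705 + 1/(-17536 + z(64, -5))) + m(-152, 92) = (32705 + 1/(-17536 - 92)) + (4 + 92) = (32705 + 1/(-17628)) + 96 = (32705 - 1/17628) + 96 = 576523739/17628 + 96 = 578216027/17628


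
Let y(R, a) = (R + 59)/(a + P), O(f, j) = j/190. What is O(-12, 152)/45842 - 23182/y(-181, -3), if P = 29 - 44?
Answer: -23910957868/6990905 ≈ -3420.3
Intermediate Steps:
O(f, j) = j/190 (O(f, j) = j*(1/190) = j/190)
P = -15
y(R, a) = (59 + R)/(-15 + a) (y(R, a) = (R + 59)/(a - 15) = (59 + R)/(-15 + a))
O(-12, 152)/45842 - 23182/y(-181, -3) = ((1/190)*152)/45842 - 23182*(-15 - 3)/(59 - 181) = (4/5)*(1/45842) - 23182/(-122/(-18)) = 2/114605 - 23182/((-1/18*(-122))) = 2/114605 - 23182/61/9 = 2/114605 - 23182*9/61 = 2/114605 - 208638/61 = -23910957868/6990905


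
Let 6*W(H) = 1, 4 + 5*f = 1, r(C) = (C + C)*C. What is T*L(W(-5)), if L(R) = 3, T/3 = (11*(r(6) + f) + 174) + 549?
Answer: 67878/5 ≈ 13576.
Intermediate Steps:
r(C) = 2*C² (r(C) = (2*C)*C = 2*C²)
f = -⅗ (f = -⅘ + (⅕)*1 = -⅘ + ⅕ = -⅗ ≈ -0.60000)
W(H) = ⅙ (W(H) = (⅙)*1 = ⅙)
T = 22626/5 (T = 3*((11*(2*6² - ⅗) + 174) + 549) = 3*((11*(2*36 - ⅗) + 174) + 549) = 3*((11*(72 - ⅗) + 174) + 549) = 3*((11*(357/5) + 174) + 549) = 3*((3927/5 + 174) + 549) = 3*(4797/5 + 549) = 3*(7542/5) = 22626/5 ≈ 4525.2)
T*L(W(-5)) = (22626/5)*3 = 67878/5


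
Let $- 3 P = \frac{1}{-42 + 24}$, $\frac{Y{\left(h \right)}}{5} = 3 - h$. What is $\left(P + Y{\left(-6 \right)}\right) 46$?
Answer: $\frac{55913}{27} \approx 2070.9$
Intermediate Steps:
$Y{\left(h \right)} = 15 - 5 h$ ($Y{\left(h \right)} = 5 \left(3 - h\right) = 15 - 5 h$)
$P = \frac{1}{54}$ ($P = - \frac{1}{3 \left(-42 + 24\right)} = - \frac{1}{3 \left(-18\right)} = \left(- \frac{1}{3}\right) \left(- \frac{1}{18}\right) = \frac{1}{54} \approx 0.018519$)
$\left(P + Y{\left(-6 \right)}\right) 46 = \left(\frac{1}{54} + \left(15 - -30\right)\right) 46 = \left(\frac{1}{54} + \left(15 + 30\right)\right) 46 = \left(\frac{1}{54} + 45\right) 46 = \frac{2431}{54} \cdot 46 = \frac{55913}{27}$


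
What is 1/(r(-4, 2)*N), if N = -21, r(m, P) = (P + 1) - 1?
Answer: -1/42 ≈ -0.023810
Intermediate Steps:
r(m, P) = P (r(m, P) = (1 + P) - 1 = P)
1/(r(-4, 2)*N) = 1/(2*(-21)) = 1/(-42) = -1/42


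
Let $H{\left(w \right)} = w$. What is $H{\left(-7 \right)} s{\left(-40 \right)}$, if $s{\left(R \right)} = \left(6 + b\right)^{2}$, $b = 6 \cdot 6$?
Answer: $-12348$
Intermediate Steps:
$b = 36$
$s{\left(R \right)} = 1764$ ($s{\left(R \right)} = \left(6 + 36\right)^{2} = 42^{2} = 1764$)
$H{\left(-7 \right)} s{\left(-40 \right)} = \left(-7\right) 1764 = -12348$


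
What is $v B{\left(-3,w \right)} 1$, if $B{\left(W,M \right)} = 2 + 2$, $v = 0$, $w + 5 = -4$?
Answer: $0$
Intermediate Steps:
$w = -9$ ($w = -5 - 4 = -9$)
$B{\left(W,M \right)} = 4$
$v B{\left(-3,w \right)} 1 = 0 \cdot 4 \cdot 1 = 0 \cdot 1 = 0$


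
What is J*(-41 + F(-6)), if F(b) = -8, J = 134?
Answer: -6566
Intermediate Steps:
J*(-41 + F(-6)) = 134*(-41 - 8) = 134*(-49) = -6566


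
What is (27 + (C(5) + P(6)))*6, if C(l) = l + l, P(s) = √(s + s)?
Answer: 222 + 12*√3 ≈ 242.78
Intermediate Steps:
P(s) = √2*√s (P(s) = √(2*s) = √2*√s)
C(l) = 2*l
(27 + (C(5) + P(6)))*6 = (27 + (2*5 + √2*√6))*6 = (27 + (10 + 2*√3))*6 = (37 + 2*√3)*6 = 222 + 12*√3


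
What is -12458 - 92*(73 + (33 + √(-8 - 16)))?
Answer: -22210 - 184*I*√6 ≈ -22210.0 - 450.71*I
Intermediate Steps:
-12458 - 92*(73 + (33 + √(-8 - 16))) = -12458 - 92*(73 + (33 + √(-24))) = -12458 - 92*(73 + (33 + 2*I*√6)) = -12458 - 92*(106 + 2*I*√6) = -12458 - (9752 + 184*I*√6) = -12458 + (-9752 - 184*I*√6) = -22210 - 184*I*√6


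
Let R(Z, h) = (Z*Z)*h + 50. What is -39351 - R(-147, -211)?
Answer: 4520098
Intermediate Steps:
R(Z, h) = 50 + h*Z² (R(Z, h) = Z²*h + 50 = h*Z² + 50 = 50 + h*Z²)
-39351 - R(-147, -211) = -39351 - (50 - 211*(-147)²) = -39351 - (50 - 211*21609) = -39351 - (50 - 4559499) = -39351 - 1*(-4559449) = -39351 + 4559449 = 4520098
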